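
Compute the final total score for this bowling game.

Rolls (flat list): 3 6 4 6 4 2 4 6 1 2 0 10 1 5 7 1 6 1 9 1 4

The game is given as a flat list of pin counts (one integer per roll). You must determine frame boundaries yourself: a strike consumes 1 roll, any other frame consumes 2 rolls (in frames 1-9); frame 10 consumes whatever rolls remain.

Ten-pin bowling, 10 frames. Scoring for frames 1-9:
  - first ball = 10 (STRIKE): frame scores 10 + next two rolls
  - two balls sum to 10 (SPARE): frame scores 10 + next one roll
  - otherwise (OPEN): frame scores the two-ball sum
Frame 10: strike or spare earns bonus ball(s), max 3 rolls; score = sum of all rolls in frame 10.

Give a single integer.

Frame 1: OPEN (3+6=9). Cumulative: 9
Frame 2: SPARE (4+6=10). 10 + next roll (4) = 14. Cumulative: 23
Frame 3: OPEN (4+2=6). Cumulative: 29
Frame 4: SPARE (4+6=10). 10 + next roll (1) = 11. Cumulative: 40
Frame 5: OPEN (1+2=3). Cumulative: 43
Frame 6: SPARE (0+10=10). 10 + next roll (1) = 11. Cumulative: 54
Frame 7: OPEN (1+5=6). Cumulative: 60
Frame 8: OPEN (7+1=8). Cumulative: 68
Frame 9: OPEN (6+1=7). Cumulative: 75
Frame 10: SPARE. Sum of all frame-10 rolls (9+1+4) = 14. Cumulative: 89

Answer: 89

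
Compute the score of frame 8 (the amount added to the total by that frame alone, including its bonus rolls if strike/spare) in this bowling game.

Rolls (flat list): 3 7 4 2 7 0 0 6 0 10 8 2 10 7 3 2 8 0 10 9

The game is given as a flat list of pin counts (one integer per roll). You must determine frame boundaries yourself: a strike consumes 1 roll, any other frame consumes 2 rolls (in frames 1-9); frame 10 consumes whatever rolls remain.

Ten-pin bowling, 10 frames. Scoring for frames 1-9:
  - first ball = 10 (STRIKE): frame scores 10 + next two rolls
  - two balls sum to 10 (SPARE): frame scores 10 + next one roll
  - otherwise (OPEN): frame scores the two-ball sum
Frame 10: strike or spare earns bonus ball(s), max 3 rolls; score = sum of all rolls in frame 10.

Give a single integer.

Answer: 12

Derivation:
Frame 1: SPARE (3+7=10). 10 + next roll (4) = 14. Cumulative: 14
Frame 2: OPEN (4+2=6). Cumulative: 20
Frame 3: OPEN (7+0=7). Cumulative: 27
Frame 4: OPEN (0+6=6). Cumulative: 33
Frame 5: SPARE (0+10=10). 10 + next roll (8) = 18. Cumulative: 51
Frame 6: SPARE (8+2=10). 10 + next roll (10) = 20. Cumulative: 71
Frame 7: STRIKE. 10 + next two rolls (7+3) = 20. Cumulative: 91
Frame 8: SPARE (7+3=10). 10 + next roll (2) = 12. Cumulative: 103
Frame 9: SPARE (2+8=10). 10 + next roll (0) = 10. Cumulative: 113
Frame 10: SPARE. Sum of all frame-10 rolls (0+10+9) = 19. Cumulative: 132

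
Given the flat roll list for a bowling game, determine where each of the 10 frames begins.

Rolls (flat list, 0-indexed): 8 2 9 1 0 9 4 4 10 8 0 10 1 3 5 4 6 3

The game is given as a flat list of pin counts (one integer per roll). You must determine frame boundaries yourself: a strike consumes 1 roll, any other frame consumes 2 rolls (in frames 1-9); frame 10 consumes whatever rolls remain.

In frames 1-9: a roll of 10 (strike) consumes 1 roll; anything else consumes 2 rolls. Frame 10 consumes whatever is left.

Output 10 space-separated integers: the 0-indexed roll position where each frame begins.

Answer: 0 2 4 6 8 9 11 12 14 16

Derivation:
Frame 1 starts at roll index 0: rolls=8,2 (sum=10), consumes 2 rolls
Frame 2 starts at roll index 2: rolls=9,1 (sum=10), consumes 2 rolls
Frame 3 starts at roll index 4: rolls=0,9 (sum=9), consumes 2 rolls
Frame 4 starts at roll index 6: rolls=4,4 (sum=8), consumes 2 rolls
Frame 5 starts at roll index 8: roll=10 (strike), consumes 1 roll
Frame 6 starts at roll index 9: rolls=8,0 (sum=8), consumes 2 rolls
Frame 7 starts at roll index 11: roll=10 (strike), consumes 1 roll
Frame 8 starts at roll index 12: rolls=1,3 (sum=4), consumes 2 rolls
Frame 9 starts at roll index 14: rolls=5,4 (sum=9), consumes 2 rolls
Frame 10 starts at roll index 16: 2 remaining rolls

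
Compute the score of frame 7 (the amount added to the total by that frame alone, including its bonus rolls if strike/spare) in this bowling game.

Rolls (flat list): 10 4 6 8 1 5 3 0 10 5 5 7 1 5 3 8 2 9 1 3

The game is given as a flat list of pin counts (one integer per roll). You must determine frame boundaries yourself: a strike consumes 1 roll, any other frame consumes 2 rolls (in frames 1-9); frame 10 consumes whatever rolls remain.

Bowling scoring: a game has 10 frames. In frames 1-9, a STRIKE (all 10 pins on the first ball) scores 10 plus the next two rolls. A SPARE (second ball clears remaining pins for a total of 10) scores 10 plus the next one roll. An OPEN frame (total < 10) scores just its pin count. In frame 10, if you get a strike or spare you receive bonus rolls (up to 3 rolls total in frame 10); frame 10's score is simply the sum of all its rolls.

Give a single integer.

Frame 1: STRIKE. 10 + next two rolls (4+6) = 20. Cumulative: 20
Frame 2: SPARE (4+6=10). 10 + next roll (8) = 18. Cumulative: 38
Frame 3: OPEN (8+1=9). Cumulative: 47
Frame 4: OPEN (5+3=8). Cumulative: 55
Frame 5: SPARE (0+10=10). 10 + next roll (5) = 15. Cumulative: 70
Frame 6: SPARE (5+5=10). 10 + next roll (7) = 17. Cumulative: 87
Frame 7: OPEN (7+1=8). Cumulative: 95
Frame 8: OPEN (5+3=8). Cumulative: 103
Frame 9: SPARE (8+2=10). 10 + next roll (9) = 19. Cumulative: 122

Answer: 8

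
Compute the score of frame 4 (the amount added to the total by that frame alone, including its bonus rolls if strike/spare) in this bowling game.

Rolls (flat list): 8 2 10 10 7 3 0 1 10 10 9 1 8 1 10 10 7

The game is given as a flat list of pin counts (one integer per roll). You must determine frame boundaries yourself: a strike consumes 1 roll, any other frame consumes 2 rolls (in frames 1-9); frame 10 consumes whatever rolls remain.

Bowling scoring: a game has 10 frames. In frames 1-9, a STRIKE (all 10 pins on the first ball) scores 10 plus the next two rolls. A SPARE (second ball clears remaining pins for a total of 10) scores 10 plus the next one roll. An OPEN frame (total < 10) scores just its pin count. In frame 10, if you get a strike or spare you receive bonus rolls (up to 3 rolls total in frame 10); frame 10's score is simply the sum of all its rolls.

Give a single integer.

Frame 1: SPARE (8+2=10). 10 + next roll (10) = 20. Cumulative: 20
Frame 2: STRIKE. 10 + next two rolls (10+7) = 27. Cumulative: 47
Frame 3: STRIKE. 10 + next two rolls (7+3) = 20. Cumulative: 67
Frame 4: SPARE (7+3=10). 10 + next roll (0) = 10. Cumulative: 77
Frame 5: OPEN (0+1=1). Cumulative: 78
Frame 6: STRIKE. 10 + next two rolls (10+9) = 29. Cumulative: 107

Answer: 10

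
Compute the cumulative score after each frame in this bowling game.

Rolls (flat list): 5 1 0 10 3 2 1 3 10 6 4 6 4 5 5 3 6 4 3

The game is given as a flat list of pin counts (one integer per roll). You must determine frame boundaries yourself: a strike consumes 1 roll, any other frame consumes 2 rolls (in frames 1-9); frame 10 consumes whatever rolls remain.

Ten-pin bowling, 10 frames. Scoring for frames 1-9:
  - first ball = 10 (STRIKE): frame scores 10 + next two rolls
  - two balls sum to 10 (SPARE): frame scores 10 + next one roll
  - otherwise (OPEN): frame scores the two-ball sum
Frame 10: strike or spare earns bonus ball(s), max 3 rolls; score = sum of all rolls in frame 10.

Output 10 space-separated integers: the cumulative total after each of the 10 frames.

Answer: 6 19 24 28 48 64 79 92 101 108

Derivation:
Frame 1: OPEN (5+1=6). Cumulative: 6
Frame 2: SPARE (0+10=10). 10 + next roll (3) = 13. Cumulative: 19
Frame 3: OPEN (3+2=5). Cumulative: 24
Frame 4: OPEN (1+3=4). Cumulative: 28
Frame 5: STRIKE. 10 + next two rolls (6+4) = 20. Cumulative: 48
Frame 6: SPARE (6+4=10). 10 + next roll (6) = 16. Cumulative: 64
Frame 7: SPARE (6+4=10). 10 + next roll (5) = 15. Cumulative: 79
Frame 8: SPARE (5+5=10). 10 + next roll (3) = 13. Cumulative: 92
Frame 9: OPEN (3+6=9). Cumulative: 101
Frame 10: OPEN. Sum of all frame-10 rolls (4+3) = 7. Cumulative: 108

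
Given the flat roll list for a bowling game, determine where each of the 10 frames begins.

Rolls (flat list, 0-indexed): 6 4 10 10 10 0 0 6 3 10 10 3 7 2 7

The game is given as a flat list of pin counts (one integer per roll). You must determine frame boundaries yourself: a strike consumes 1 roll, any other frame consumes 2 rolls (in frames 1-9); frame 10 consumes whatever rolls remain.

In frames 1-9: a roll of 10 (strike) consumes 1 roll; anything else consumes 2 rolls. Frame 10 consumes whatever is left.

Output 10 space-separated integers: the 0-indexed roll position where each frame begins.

Answer: 0 2 3 4 5 7 9 10 11 13

Derivation:
Frame 1 starts at roll index 0: rolls=6,4 (sum=10), consumes 2 rolls
Frame 2 starts at roll index 2: roll=10 (strike), consumes 1 roll
Frame 3 starts at roll index 3: roll=10 (strike), consumes 1 roll
Frame 4 starts at roll index 4: roll=10 (strike), consumes 1 roll
Frame 5 starts at roll index 5: rolls=0,0 (sum=0), consumes 2 rolls
Frame 6 starts at roll index 7: rolls=6,3 (sum=9), consumes 2 rolls
Frame 7 starts at roll index 9: roll=10 (strike), consumes 1 roll
Frame 8 starts at roll index 10: roll=10 (strike), consumes 1 roll
Frame 9 starts at roll index 11: rolls=3,7 (sum=10), consumes 2 rolls
Frame 10 starts at roll index 13: 2 remaining rolls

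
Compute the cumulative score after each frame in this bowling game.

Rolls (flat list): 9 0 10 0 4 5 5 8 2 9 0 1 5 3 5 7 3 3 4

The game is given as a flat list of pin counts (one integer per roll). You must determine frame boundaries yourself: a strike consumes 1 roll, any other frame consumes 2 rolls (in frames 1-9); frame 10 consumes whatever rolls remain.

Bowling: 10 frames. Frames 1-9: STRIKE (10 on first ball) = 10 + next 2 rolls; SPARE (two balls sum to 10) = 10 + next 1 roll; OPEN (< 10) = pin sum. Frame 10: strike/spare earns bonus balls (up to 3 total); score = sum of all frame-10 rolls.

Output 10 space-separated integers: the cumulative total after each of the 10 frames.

Frame 1: OPEN (9+0=9). Cumulative: 9
Frame 2: STRIKE. 10 + next two rolls (0+4) = 14. Cumulative: 23
Frame 3: OPEN (0+4=4). Cumulative: 27
Frame 4: SPARE (5+5=10). 10 + next roll (8) = 18. Cumulative: 45
Frame 5: SPARE (8+2=10). 10 + next roll (9) = 19. Cumulative: 64
Frame 6: OPEN (9+0=9). Cumulative: 73
Frame 7: OPEN (1+5=6). Cumulative: 79
Frame 8: OPEN (3+5=8). Cumulative: 87
Frame 9: SPARE (7+3=10). 10 + next roll (3) = 13. Cumulative: 100
Frame 10: OPEN. Sum of all frame-10 rolls (3+4) = 7. Cumulative: 107

Answer: 9 23 27 45 64 73 79 87 100 107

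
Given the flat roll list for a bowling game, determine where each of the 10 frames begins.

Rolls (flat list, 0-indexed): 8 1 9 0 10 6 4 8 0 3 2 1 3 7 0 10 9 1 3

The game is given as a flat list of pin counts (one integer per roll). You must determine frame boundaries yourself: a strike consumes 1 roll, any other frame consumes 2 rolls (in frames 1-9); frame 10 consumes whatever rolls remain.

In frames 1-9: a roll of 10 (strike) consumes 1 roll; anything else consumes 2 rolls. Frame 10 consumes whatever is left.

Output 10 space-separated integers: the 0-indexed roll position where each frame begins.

Answer: 0 2 4 5 7 9 11 13 15 16

Derivation:
Frame 1 starts at roll index 0: rolls=8,1 (sum=9), consumes 2 rolls
Frame 2 starts at roll index 2: rolls=9,0 (sum=9), consumes 2 rolls
Frame 3 starts at roll index 4: roll=10 (strike), consumes 1 roll
Frame 4 starts at roll index 5: rolls=6,4 (sum=10), consumes 2 rolls
Frame 5 starts at roll index 7: rolls=8,0 (sum=8), consumes 2 rolls
Frame 6 starts at roll index 9: rolls=3,2 (sum=5), consumes 2 rolls
Frame 7 starts at roll index 11: rolls=1,3 (sum=4), consumes 2 rolls
Frame 8 starts at roll index 13: rolls=7,0 (sum=7), consumes 2 rolls
Frame 9 starts at roll index 15: roll=10 (strike), consumes 1 roll
Frame 10 starts at roll index 16: 3 remaining rolls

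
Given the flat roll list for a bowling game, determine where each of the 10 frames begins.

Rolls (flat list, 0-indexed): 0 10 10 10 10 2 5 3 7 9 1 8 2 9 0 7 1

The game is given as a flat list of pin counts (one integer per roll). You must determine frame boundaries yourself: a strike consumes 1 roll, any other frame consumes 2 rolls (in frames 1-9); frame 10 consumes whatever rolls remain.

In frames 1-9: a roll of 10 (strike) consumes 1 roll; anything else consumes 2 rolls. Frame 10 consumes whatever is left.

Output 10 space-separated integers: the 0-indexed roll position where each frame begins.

Answer: 0 2 3 4 5 7 9 11 13 15

Derivation:
Frame 1 starts at roll index 0: rolls=0,10 (sum=10), consumes 2 rolls
Frame 2 starts at roll index 2: roll=10 (strike), consumes 1 roll
Frame 3 starts at roll index 3: roll=10 (strike), consumes 1 roll
Frame 4 starts at roll index 4: roll=10 (strike), consumes 1 roll
Frame 5 starts at roll index 5: rolls=2,5 (sum=7), consumes 2 rolls
Frame 6 starts at roll index 7: rolls=3,7 (sum=10), consumes 2 rolls
Frame 7 starts at roll index 9: rolls=9,1 (sum=10), consumes 2 rolls
Frame 8 starts at roll index 11: rolls=8,2 (sum=10), consumes 2 rolls
Frame 9 starts at roll index 13: rolls=9,0 (sum=9), consumes 2 rolls
Frame 10 starts at roll index 15: 2 remaining rolls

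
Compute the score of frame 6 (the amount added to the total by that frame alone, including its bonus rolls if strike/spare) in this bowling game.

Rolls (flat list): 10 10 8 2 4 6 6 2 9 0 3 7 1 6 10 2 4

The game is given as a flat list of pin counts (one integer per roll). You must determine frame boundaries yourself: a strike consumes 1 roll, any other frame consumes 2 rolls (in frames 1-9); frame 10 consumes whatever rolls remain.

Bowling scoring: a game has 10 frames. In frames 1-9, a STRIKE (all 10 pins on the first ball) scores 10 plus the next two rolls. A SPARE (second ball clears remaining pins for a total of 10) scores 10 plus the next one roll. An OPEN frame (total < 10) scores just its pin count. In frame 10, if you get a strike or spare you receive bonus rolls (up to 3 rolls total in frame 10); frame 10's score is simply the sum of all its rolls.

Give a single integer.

Frame 1: STRIKE. 10 + next two rolls (10+8) = 28. Cumulative: 28
Frame 2: STRIKE. 10 + next two rolls (8+2) = 20. Cumulative: 48
Frame 3: SPARE (8+2=10). 10 + next roll (4) = 14. Cumulative: 62
Frame 4: SPARE (4+6=10). 10 + next roll (6) = 16. Cumulative: 78
Frame 5: OPEN (6+2=8). Cumulative: 86
Frame 6: OPEN (9+0=9). Cumulative: 95
Frame 7: SPARE (3+7=10). 10 + next roll (1) = 11. Cumulative: 106
Frame 8: OPEN (1+6=7). Cumulative: 113

Answer: 9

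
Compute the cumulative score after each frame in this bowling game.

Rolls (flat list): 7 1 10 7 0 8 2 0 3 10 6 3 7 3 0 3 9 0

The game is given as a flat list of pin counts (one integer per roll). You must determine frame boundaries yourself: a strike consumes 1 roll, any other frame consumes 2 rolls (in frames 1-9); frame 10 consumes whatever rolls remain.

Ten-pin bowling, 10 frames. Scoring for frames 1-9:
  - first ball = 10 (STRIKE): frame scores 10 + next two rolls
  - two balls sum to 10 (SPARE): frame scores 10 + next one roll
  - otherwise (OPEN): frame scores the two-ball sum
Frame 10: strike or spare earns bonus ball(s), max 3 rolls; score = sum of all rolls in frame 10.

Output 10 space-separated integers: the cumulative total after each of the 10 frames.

Frame 1: OPEN (7+1=8). Cumulative: 8
Frame 2: STRIKE. 10 + next two rolls (7+0) = 17. Cumulative: 25
Frame 3: OPEN (7+0=7). Cumulative: 32
Frame 4: SPARE (8+2=10). 10 + next roll (0) = 10. Cumulative: 42
Frame 5: OPEN (0+3=3). Cumulative: 45
Frame 6: STRIKE. 10 + next two rolls (6+3) = 19. Cumulative: 64
Frame 7: OPEN (6+3=9). Cumulative: 73
Frame 8: SPARE (7+3=10). 10 + next roll (0) = 10. Cumulative: 83
Frame 9: OPEN (0+3=3). Cumulative: 86
Frame 10: OPEN. Sum of all frame-10 rolls (9+0) = 9. Cumulative: 95

Answer: 8 25 32 42 45 64 73 83 86 95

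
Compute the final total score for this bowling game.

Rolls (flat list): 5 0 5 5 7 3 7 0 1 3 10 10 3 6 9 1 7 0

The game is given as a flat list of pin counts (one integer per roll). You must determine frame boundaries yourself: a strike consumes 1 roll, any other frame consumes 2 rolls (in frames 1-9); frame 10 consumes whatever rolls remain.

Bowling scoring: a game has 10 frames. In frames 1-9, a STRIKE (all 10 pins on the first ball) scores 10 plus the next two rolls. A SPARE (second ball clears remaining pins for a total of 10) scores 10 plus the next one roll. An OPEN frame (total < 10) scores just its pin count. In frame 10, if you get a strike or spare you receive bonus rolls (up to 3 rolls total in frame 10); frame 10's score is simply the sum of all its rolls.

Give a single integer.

Answer: 125

Derivation:
Frame 1: OPEN (5+0=5). Cumulative: 5
Frame 2: SPARE (5+5=10). 10 + next roll (7) = 17. Cumulative: 22
Frame 3: SPARE (7+3=10). 10 + next roll (7) = 17. Cumulative: 39
Frame 4: OPEN (7+0=7). Cumulative: 46
Frame 5: OPEN (1+3=4). Cumulative: 50
Frame 6: STRIKE. 10 + next two rolls (10+3) = 23. Cumulative: 73
Frame 7: STRIKE. 10 + next two rolls (3+6) = 19. Cumulative: 92
Frame 8: OPEN (3+6=9). Cumulative: 101
Frame 9: SPARE (9+1=10). 10 + next roll (7) = 17. Cumulative: 118
Frame 10: OPEN. Sum of all frame-10 rolls (7+0) = 7. Cumulative: 125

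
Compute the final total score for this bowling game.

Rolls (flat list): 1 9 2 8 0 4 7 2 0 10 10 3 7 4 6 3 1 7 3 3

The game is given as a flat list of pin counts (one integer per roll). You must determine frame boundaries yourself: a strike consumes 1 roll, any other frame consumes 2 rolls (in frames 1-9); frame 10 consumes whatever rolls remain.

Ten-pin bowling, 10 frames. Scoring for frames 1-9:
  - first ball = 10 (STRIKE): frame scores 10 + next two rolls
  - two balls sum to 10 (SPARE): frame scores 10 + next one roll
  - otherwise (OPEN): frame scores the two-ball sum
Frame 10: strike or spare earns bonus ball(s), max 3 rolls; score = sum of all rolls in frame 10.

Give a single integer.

Answer: 119

Derivation:
Frame 1: SPARE (1+9=10). 10 + next roll (2) = 12. Cumulative: 12
Frame 2: SPARE (2+8=10). 10 + next roll (0) = 10. Cumulative: 22
Frame 3: OPEN (0+4=4). Cumulative: 26
Frame 4: OPEN (7+2=9). Cumulative: 35
Frame 5: SPARE (0+10=10). 10 + next roll (10) = 20. Cumulative: 55
Frame 6: STRIKE. 10 + next two rolls (3+7) = 20. Cumulative: 75
Frame 7: SPARE (3+7=10). 10 + next roll (4) = 14. Cumulative: 89
Frame 8: SPARE (4+6=10). 10 + next roll (3) = 13. Cumulative: 102
Frame 9: OPEN (3+1=4). Cumulative: 106
Frame 10: SPARE. Sum of all frame-10 rolls (7+3+3) = 13. Cumulative: 119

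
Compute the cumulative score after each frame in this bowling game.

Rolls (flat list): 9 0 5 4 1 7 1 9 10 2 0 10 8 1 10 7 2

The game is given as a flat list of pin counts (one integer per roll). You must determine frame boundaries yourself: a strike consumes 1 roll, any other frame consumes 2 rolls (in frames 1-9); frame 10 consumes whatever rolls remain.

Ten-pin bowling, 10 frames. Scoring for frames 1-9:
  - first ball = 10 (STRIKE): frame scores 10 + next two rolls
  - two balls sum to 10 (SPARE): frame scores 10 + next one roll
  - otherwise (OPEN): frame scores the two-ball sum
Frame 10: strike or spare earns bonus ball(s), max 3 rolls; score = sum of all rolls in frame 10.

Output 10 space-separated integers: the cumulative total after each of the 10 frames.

Answer: 9 18 26 46 58 60 79 88 107 116

Derivation:
Frame 1: OPEN (9+0=9). Cumulative: 9
Frame 2: OPEN (5+4=9). Cumulative: 18
Frame 3: OPEN (1+7=8). Cumulative: 26
Frame 4: SPARE (1+9=10). 10 + next roll (10) = 20. Cumulative: 46
Frame 5: STRIKE. 10 + next two rolls (2+0) = 12. Cumulative: 58
Frame 6: OPEN (2+0=2). Cumulative: 60
Frame 7: STRIKE. 10 + next two rolls (8+1) = 19. Cumulative: 79
Frame 8: OPEN (8+1=9). Cumulative: 88
Frame 9: STRIKE. 10 + next two rolls (7+2) = 19. Cumulative: 107
Frame 10: OPEN. Sum of all frame-10 rolls (7+2) = 9. Cumulative: 116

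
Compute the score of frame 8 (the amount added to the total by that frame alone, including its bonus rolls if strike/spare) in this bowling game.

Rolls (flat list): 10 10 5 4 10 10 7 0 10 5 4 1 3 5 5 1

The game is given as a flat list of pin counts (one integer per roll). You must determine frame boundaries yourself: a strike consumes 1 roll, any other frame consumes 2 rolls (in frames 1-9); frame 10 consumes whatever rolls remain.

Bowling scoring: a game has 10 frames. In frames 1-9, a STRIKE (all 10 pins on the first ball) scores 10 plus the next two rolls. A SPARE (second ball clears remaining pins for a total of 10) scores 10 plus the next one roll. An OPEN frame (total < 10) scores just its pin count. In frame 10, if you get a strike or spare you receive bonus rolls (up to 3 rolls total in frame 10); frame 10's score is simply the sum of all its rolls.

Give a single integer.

Answer: 9

Derivation:
Frame 1: STRIKE. 10 + next two rolls (10+5) = 25. Cumulative: 25
Frame 2: STRIKE. 10 + next two rolls (5+4) = 19. Cumulative: 44
Frame 3: OPEN (5+4=9). Cumulative: 53
Frame 4: STRIKE. 10 + next two rolls (10+7) = 27. Cumulative: 80
Frame 5: STRIKE. 10 + next two rolls (7+0) = 17. Cumulative: 97
Frame 6: OPEN (7+0=7). Cumulative: 104
Frame 7: STRIKE. 10 + next two rolls (5+4) = 19. Cumulative: 123
Frame 8: OPEN (5+4=9). Cumulative: 132
Frame 9: OPEN (1+3=4). Cumulative: 136
Frame 10: SPARE. Sum of all frame-10 rolls (5+5+1) = 11. Cumulative: 147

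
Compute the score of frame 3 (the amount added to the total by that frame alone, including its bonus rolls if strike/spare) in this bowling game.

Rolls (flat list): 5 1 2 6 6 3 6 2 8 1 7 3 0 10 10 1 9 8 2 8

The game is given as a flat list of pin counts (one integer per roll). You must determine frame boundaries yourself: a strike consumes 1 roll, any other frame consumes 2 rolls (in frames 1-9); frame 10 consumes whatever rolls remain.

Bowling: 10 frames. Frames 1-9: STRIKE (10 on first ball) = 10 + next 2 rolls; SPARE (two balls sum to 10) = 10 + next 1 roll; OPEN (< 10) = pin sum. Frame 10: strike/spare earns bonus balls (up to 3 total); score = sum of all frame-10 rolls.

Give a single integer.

Answer: 9

Derivation:
Frame 1: OPEN (5+1=6). Cumulative: 6
Frame 2: OPEN (2+6=8). Cumulative: 14
Frame 3: OPEN (6+3=9). Cumulative: 23
Frame 4: OPEN (6+2=8). Cumulative: 31
Frame 5: OPEN (8+1=9). Cumulative: 40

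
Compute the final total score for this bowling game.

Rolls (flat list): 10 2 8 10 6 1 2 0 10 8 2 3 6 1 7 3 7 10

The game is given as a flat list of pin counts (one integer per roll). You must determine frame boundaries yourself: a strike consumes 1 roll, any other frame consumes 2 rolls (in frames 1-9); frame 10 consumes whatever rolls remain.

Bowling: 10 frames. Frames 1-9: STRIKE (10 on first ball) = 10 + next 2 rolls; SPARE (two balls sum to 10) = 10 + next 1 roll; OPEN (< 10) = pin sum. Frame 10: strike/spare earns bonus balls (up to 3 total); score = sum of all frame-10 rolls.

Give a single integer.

Answer: 136

Derivation:
Frame 1: STRIKE. 10 + next two rolls (2+8) = 20. Cumulative: 20
Frame 2: SPARE (2+8=10). 10 + next roll (10) = 20. Cumulative: 40
Frame 3: STRIKE. 10 + next two rolls (6+1) = 17. Cumulative: 57
Frame 4: OPEN (6+1=7). Cumulative: 64
Frame 5: OPEN (2+0=2). Cumulative: 66
Frame 6: STRIKE. 10 + next two rolls (8+2) = 20. Cumulative: 86
Frame 7: SPARE (8+2=10). 10 + next roll (3) = 13. Cumulative: 99
Frame 8: OPEN (3+6=9). Cumulative: 108
Frame 9: OPEN (1+7=8). Cumulative: 116
Frame 10: SPARE. Sum of all frame-10 rolls (3+7+10) = 20. Cumulative: 136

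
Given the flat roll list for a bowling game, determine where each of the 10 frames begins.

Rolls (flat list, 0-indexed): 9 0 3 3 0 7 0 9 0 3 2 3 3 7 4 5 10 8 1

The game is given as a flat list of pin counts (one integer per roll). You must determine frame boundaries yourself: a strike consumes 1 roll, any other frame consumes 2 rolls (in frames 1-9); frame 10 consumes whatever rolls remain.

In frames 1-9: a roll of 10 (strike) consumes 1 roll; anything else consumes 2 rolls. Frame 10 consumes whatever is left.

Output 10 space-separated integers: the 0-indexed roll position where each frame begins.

Frame 1 starts at roll index 0: rolls=9,0 (sum=9), consumes 2 rolls
Frame 2 starts at roll index 2: rolls=3,3 (sum=6), consumes 2 rolls
Frame 3 starts at roll index 4: rolls=0,7 (sum=7), consumes 2 rolls
Frame 4 starts at roll index 6: rolls=0,9 (sum=9), consumes 2 rolls
Frame 5 starts at roll index 8: rolls=0,3 (sum=3), consumes 2 rolls
Frame 6 starts at roll index 10: rolls=2,3 (sum=5), consumes 2 rolls
Frame 7 starts at roll index 12: rolls=3,7 (sum=10), consumes 2 rolls
Frame 8 starts at roll index 14: rolls=4,5 (sum=9), consumes 2 rolls
Frame 9 starts at roll index 16: roll=10 (strike), consumes 1 roll
Frame 10 starts at roll index 17: 2 remaining rolls

Answer: 0 2 4 6 8 10 12 14 16 17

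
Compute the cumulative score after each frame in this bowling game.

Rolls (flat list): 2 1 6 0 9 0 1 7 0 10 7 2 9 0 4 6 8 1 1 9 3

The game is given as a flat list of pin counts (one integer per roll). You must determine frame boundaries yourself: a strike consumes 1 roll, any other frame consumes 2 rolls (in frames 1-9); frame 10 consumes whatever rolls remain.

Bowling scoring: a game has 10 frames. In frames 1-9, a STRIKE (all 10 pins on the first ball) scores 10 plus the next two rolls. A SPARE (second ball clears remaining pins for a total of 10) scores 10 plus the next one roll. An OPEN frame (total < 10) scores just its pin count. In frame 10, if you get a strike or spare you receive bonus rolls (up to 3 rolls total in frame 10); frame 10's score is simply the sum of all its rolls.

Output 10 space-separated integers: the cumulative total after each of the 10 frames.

Answer: 3 9 18 26 43 52 61 79 88 101

Derivation:
Frame 1: OPEN (2+1=3). Cumulative: 3
Frame 2: OPEN (6+0=6). Cumulative: 9
Frame 3: OPEN (9+0=9). Cumulative: 18
Frame 4: OPEN (1+7=8). Cumulative: 26
Frame 5: SPARE (0+10=10). 10 + next roll (7) = 17. Cumulative: 43
Frame 6: OPEN (7+2=9). Cumulative: 52
Frame 7: OPEN (9+0=9). Cumulative: 61
Frame 8: SPARE (4+6=10). 10 + next roll (8) = 18. Cumulative: 79
Frame 9: OPEN (8+1=9). Cumulative: 88
Frame 10: SPARE. Sum of all frame-10 rolls (1+9+3) = 13. Cumulative: 101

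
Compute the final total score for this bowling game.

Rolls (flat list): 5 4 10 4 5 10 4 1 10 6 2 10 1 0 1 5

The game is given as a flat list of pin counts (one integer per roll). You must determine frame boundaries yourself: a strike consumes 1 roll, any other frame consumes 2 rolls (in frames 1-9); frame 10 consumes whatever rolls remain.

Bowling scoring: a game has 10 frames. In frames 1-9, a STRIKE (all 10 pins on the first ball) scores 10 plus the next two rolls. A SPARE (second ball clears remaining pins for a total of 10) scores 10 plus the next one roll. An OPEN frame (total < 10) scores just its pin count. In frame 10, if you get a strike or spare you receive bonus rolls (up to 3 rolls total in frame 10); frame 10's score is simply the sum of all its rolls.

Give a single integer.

Frame 1: OPEN (5+4=9). Cumulative: 9
Frame 2: STRIKE. 10 + next two rolls (4+5) = 19. Cumulative: 28
Frame 3: OPEN (4+5=9). Cumulative: 37
Frame 4: STRIKE. 10 + next two rolls (4+1) = 15. Cumulative: 52
Frame 5: OPEN (4+1=5). Cumulative: 57
Frame 6: STRIKE. 10 + next two rolls (6+2) = 18. Cumulative: 75
Frame 7: OPEN (6+2=8). Cumulative: 83
Frame 8: STRIKE. 10 + next two rolls (1+0) = 11. Cumulative: 94
Frame 9: OPEN (1+0=1). Cumulative: 95
Frame 10: OPEN. Sum of all frame-10 rolls (1+5) = 6. Cumulative: 101

Answer: 101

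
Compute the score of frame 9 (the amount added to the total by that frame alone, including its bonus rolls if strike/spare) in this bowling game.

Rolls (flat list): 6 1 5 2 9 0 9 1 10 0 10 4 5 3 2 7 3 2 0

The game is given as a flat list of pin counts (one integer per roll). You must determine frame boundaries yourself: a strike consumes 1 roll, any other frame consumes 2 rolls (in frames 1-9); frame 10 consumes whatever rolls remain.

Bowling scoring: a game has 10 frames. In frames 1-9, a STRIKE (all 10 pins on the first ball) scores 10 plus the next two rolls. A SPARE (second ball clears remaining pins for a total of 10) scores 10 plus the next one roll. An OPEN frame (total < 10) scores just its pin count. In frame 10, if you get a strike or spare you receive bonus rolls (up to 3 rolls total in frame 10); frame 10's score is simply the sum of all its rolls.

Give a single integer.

Frame 1: OPEN (6+1=7). Cumulative: 7
Frame 2: OPEN (5+2=7). Cumulative: 14
Frame 3: OPEN (9+0=9). Cumulative: 23
Frame 4: SPARE (9+1=10). 10 + next roll (10) = 20. Cumulative: 43
Frame 5: STRIKE. 10 + next two rolls (0+10) = 20. Cumulative: 63
Frame 6: SPARE (0+10=10). 10 + next roll (4) = 14. Cumulative: 77
Frame 7: OPEN (4+5=9). Cumulative: 86
Frame 8: OPEN (3+2=5). Cumulative: 91
Frame 9: SPARE (7+3=10). 10 + next roll (2) = 12. Cumulative: 103
Frame 10: OPEN. Sum of all frame-10 rolls (2+0) = 2. Cumulative: 105

Answer: 12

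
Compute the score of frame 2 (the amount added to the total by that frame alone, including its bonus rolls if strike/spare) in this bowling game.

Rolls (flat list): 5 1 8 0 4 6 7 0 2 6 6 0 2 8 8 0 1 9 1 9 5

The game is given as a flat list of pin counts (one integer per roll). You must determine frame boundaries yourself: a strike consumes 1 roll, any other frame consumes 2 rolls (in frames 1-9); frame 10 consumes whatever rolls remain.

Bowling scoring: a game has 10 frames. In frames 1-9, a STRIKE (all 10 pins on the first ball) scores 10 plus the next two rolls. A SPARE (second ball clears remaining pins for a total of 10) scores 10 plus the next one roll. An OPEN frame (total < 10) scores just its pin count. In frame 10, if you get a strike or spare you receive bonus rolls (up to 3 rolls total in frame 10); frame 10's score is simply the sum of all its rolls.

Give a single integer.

Answer: 8

Derivation:
Frame 1: OPEN (5+1=6). Cumulative: 6
Frame 2: OPEN (8+0=8). Cumulative: 14
Frame 3: SPARE (4+6=10). 10 + next roll (7) = 17. Cumulative: 31
Frame 4: OPEN (7+0=7). Cumulative: 38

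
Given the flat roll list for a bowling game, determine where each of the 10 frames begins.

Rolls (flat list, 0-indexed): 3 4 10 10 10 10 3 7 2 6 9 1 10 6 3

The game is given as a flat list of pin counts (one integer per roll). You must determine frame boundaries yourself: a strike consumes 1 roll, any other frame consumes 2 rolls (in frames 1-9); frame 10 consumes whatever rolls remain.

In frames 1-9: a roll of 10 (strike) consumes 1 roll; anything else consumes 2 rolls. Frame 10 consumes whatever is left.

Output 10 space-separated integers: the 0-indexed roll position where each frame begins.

Answer: 0 2 3 4 5 6 8 10 12 13

Derivation:
Frame 1 starts at roll index 0: rolls=3,4 (sum=7), consumes 2 rolls
Frame 2 starts at roll index 2: roll=10 (strike), consumes 1 roll
Frame 3 starts at roll index 3: roll=10 (strike), consumes 1 roll
Frame 4 starts at roll index 4: roll=10 (strike), consumes 1 roll
Frame 5 starts at roll index 5: roll=10 (strike), consumes 1 roll
Frame 6 starts at roll index 6: rolls=3,7 (sum=10), consumes 2 rolls
Frame 7 starts at roll index 8: rolls=2,6 (sum=8), consumes 2 rolls
Frame 8 starts at roll index 10: rolls=9,1 (sum=10), consumes 2 rolls
Frame 9 starts at roll index 12: roll=10 (strike), consumes 1 roll
Frame 10 starts at roll index 13: 2 remaining rolls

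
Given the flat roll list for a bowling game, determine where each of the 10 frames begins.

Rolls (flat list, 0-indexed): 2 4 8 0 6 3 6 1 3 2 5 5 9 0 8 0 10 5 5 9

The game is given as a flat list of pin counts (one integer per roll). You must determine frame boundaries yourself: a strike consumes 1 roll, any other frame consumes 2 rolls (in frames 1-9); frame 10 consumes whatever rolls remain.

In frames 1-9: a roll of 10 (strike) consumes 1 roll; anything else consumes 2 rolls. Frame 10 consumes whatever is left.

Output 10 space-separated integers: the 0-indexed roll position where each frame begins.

Answer: 0 2 4 6 8 10 12 14 16 17

Derivation:
Frame 1 starts at roll index 0: rolls=2,4 (sum=6), consumes 2 rolls
Frame 2 starts at roll index 2: rolls=8,0 (sum=8), consumes 2 rolls
Frame 3 starts at roll index 4: rolls=6,3 (sum=9), consumes 2 rolls
Frame 4 starts at roll index 6: rolls=6,1 (sum=7), consumes 2 rolls
Frame 5 starts at roll index 8: rolls=3,2 (sum=5), consumes 2 rolls
Frame 6 starts at roll index 10: rolls=5,5 (sum=10), consumes 2 rolls
Frame 7 starts at roll index 12: rolls=9,0 (sum=9), consumes 2 rolls
Frame 8 starts at roll index 14: rolls=8,0 (sum=8), consumes 2 rolls
Frame 9 starts at roll index 16: roll=10 (strike), consumes 1 roll
Frame 10 starts at roll index 17: 3 remaining rolls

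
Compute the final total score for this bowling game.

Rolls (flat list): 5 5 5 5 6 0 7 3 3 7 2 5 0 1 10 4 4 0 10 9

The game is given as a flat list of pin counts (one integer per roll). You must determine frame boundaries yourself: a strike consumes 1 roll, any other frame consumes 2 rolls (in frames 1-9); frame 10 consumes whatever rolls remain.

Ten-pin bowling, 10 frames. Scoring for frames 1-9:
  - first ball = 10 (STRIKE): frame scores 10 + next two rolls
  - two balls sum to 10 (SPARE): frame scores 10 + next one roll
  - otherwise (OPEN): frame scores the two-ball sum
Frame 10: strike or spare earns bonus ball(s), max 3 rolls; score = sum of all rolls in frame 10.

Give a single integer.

Answer: 115

Derivation:
Frame 1: SPARE (5+5=10). 10 + next roll (5) = 15. Cumulative: 15
Frame 2: SPARE (5+5=10). 10 + next roll (6) = 16. Cumulative: 31
Frame 3: OPEN (6+0=6). Cumulative: 37
Frame 4: SPARE (7+3=10). 10 + next roll (3) = 13. Cumulative: 50
Frame 5: SPARE (3+7=10). 10 + next roll (2) = 12. Cumulative: 62
Frame 6: OPEN (2+5=7). Cumulative: 69
Frame 7: OPEN (0+1=1). Cumulative: 70
Frame 8: STRIKE. 10 + next two rolls (4+4) = 18. Cumulative: 88
Frame 9: OPEN (4+4=8). Cumulative: 96
Frame 10: SPARE. Sum of all frame-10 rolls (0+10+9) = 19. Cumulative: 115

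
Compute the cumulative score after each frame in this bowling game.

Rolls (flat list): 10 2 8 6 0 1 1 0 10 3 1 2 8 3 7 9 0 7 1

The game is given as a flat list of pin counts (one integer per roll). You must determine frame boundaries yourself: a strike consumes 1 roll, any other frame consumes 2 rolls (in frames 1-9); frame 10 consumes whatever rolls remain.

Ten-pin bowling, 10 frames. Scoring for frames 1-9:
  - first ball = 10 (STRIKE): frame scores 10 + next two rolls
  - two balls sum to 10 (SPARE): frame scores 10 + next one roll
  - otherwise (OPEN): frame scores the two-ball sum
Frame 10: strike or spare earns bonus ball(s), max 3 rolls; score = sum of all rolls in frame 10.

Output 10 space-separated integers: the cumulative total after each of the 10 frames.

Answer: 20 36 42 44 57 61 74 93 102 110

Derivation:
Frame 1: STRIKE. 10 + next two rolls (2+8) = 20. Cumulative: 20
Frame 2: SPARE (2+8=10). 10 + next roll (6) = 16. Cumulative: 36
Frame 3: OPEN (6+0=6). Cumulative: 42
Frame 4: OPEN (1+1=2). Cumulative: 44
Frame 5: SPARE (0+10=10). 10 + next roll (3) = 13. Cumulative: 57
Frame 6: OPEN (3+1=4). Cumulative: 61
Frame 7: SPARE (2+8=10). 10 + next roll (3) = 13. Cumulative: 74
Frame 8: SPARE (3+7=10). 10 + next roll (9) = 19. Cumulative: 93
Frame 9: OPEN (9+0=9). Cumulative: 102
Frame 10: OPEN. Sum of all frame-10 rolls (7+1) = 8. Cumulative: 110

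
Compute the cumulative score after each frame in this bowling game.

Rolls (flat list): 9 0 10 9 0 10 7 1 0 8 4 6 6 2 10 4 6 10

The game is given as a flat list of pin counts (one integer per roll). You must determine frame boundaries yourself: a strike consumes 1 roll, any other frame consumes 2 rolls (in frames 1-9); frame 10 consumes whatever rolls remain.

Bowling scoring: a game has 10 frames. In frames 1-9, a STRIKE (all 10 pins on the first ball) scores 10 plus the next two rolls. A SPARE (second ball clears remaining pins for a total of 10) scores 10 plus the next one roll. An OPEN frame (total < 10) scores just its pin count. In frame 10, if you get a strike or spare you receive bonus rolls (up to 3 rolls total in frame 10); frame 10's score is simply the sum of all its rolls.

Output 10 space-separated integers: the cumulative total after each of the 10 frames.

Answer: 9 28 37 55 63 71 87 95 115 135

Derivation:
Frame 1: OPEN (9+0=9). Cumulative: 9
Frame 2: STRIKE. 10 + next two rolls (9+0) = 19. Cumulative: 28
Frame 3: OPEN (9+0=9). Cumulative: 37
Frame 4: STRIKE. 10 + next two rolls (7+1) = 18. Cumulative: 55
Frame 5: OPEN (7+1=8). Cumulative: 63
Frame 6: OPEN (0+8=8). Cumulative: 71
Frame 7: SPARE (4+6=10). 10 + next roll (6) = 16. Cumulative: 87
Frame 8: OPEN (6+2=8). Cumulative: 95
Frame 9: STRIKE. 10 + next two rolls (4+6) = 20. Cumulative: 115
Frame 10: SPARE. Sum of all frame-10 rolls (4+6+10) = 20. Cumulative: 135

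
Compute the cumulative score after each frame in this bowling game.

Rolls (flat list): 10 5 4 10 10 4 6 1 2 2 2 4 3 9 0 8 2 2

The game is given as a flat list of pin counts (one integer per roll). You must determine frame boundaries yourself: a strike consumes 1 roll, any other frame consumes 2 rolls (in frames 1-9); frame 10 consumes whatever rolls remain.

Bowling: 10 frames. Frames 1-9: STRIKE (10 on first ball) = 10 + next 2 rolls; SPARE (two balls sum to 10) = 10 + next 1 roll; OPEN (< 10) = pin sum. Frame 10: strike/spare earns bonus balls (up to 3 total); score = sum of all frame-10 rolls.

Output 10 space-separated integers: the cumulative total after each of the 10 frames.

Frame 1: STRIKE. 10 + next two rolls (5+4) = 19. Cumulative: 19
Frame 2: OPEN (5+4=9). Cumulative: 28
Frame 3: STRIKE. 10 + next two rolls (10+4) = 24. Cumulative: 52
Frame 4: STRIKE. 10 + next two rolls (4+6) = 20. Cumulative: 72
Frame 5: SPARE (4+6=10). 10 + next roll (1) = 11. Cumulative: 83
Frame 6: OPEN (1+2=3). Cumulative: 86
Frame 7: OPEN (2+2=4). Cumulative: 90
Frame 8: OPEN (4+3=7). Cumulative: 97
Frame 9: OPEN (9+0=9). Cumulative: 106
Frame 10: SPARE. Sum of all frame-10 rolls (8+2+2) = 12. Cumulative: 118

Answer: 19 28 52 72 83 86 90 97 106 118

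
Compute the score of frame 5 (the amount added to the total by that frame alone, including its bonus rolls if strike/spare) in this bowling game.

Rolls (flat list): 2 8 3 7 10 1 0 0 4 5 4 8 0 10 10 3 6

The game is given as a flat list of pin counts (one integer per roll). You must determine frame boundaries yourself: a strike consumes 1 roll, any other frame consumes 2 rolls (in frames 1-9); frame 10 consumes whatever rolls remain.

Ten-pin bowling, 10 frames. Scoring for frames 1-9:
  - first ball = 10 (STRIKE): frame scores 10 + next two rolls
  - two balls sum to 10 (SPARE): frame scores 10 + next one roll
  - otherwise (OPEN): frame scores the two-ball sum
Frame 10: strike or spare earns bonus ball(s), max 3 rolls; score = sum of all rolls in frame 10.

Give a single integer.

Answer: 4

Derivation:
Frame 1: SPARE (2+8=10). 10 + next roll (3) = 13. Cumulative: 13
Frame 2: SPARE (3+7=10). 10 + next roll (10) = 20. Cumulative: 33
Frame 3: STRIKE. 10 + next two rolls (1+0) = 11. Cumulative: 44
Frame 4: OPEN (1+0=1). Cumulative: 45
Frame 5: OPEN (0+4=4). Cumulative: 49
Frame 6: OPEN (5+4=9). Cumulative: 58
Frame 7: OPEN (8+0=8). Cumulative: 66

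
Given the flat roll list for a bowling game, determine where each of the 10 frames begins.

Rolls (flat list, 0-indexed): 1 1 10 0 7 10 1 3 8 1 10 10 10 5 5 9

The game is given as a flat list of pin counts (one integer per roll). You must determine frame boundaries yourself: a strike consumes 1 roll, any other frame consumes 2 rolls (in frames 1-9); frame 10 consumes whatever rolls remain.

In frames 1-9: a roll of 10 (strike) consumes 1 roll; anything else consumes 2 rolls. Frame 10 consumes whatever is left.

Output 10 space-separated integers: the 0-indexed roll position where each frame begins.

Answer: 0 2 3 5 6 8 10 11 12 13

Derivation:
Frame 1 starts at roll index 0: rolls=1,1 (sum=2), consumes 2 rolls
Frame 2 starts at roll index 2: roll=10 (strike), consumes 1 roll
Frame 3 starts at roll index 3: rolls=0,7 (sum=7), consumes 2 rolls
Frame 4 starts at roll index 5: roll=10 (strike), consumes 1 roll
Frame 5 starts at roll index 6: rolls=1,3 (sum=4), consumes 2 rolls
Frame 6 starts at roll index 8: rolls=8,1 (sum=9), consumes 2 rolls
Frame 7 starts at roll index 10: roll=10 (strike), consumes 1 roll
Frame 8 starts at roll index 11: roll=10 (strike), consumes 1 roll
Frame 9 starts at roll index 12: roll=10 (strike), consumes 1 roll
Frame 10 starts at roll index 13: 3 remaining rolls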